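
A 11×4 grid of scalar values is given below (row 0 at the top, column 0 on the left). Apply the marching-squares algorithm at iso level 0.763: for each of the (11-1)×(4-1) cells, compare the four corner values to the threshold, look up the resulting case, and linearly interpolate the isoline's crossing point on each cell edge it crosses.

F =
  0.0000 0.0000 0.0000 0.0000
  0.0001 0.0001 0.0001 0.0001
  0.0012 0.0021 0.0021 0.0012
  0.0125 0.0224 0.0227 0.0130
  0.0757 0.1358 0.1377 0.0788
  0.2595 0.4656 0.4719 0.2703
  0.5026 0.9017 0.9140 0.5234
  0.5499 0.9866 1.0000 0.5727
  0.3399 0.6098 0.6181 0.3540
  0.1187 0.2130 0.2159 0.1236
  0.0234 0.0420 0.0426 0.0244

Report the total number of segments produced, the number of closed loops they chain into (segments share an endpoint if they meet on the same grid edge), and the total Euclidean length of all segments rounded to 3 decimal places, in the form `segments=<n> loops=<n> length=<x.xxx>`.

cell (5,0): code 0100 → (5.682,1.000)–(6.000,0.652)
cell (5,1): code 1100 → (5.658,2.000)–(5.682,1.000)
cell (5,2): code 1000 → (6.000,2.387)–(5.658,2.000)
cell (6,0): code 0110 → (6.000,0.652)–(7.000,0.488)
cell (6,2): code 1001 → (7.000,2.555)–(6.000,2.387)
cell (7,0): code 0010 → (7.000,0.488)–(7.593,1.000)
cell (7,1): code 0011 → (7.593,1.000)–(7.621,2.000)
cell (7,2): code 0001 → (7.621,2.000)–(7.000,2.555)
total: 8 segments, chained into 1 closed loop(s), length Σ = 6.631156

segments=8 loops=1 length=6.631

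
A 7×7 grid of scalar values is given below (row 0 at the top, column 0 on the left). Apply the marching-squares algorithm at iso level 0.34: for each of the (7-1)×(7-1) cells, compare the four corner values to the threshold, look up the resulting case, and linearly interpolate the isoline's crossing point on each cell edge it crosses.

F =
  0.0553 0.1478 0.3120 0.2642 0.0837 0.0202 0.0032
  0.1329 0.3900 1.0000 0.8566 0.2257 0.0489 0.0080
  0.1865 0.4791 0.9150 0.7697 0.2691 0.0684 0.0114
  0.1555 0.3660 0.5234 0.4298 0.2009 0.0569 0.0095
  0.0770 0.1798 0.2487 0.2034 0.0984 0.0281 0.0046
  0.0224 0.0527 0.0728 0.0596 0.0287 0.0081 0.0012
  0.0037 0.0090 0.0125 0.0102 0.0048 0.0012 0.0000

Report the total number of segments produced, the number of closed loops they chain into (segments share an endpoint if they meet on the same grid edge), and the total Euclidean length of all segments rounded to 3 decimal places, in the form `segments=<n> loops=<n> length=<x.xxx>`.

segments=12 loops=1 length=10.849

cell (0,0): code 0100 → (0.794,1.000)–(1.000,0.806)
cell (0,1): code 1100 → (0.041,2.000)–(0.794,1.000)
cell (0,2): code 1100 → (0.128,3.000)–(0.041,2.000)
cell (0,3): code 1000 → (1.000,3.819)–(0.128,3.000)
cell (1,0): code 0110 → (1.000,0.806)–(2.000,0.525)
cell (1,3): code 1001 → (2.000,3.858)–(1.000,3.819)
cell (2,0): code 0110 → (2.000,0.525)–(3.000,0.876)
cell (2,3): code 1001 → (3.000,3.392)–(2.000,3.858)
cell (3,0): code 0010 → (3.000,0.876)–(3.140,1.000)
cell (3,1): code 0011 → (3.140,1.000)–(3.668,2.000)
cell (3,2): code 0011 → (3.668,2.000)–(3.397,3.000)
cell (3,3): code 0001 → (3.397,3.000)–(3.000,3.392)
total: 12 segments, chained into 1 closed loop(s), length Σ = 10.849434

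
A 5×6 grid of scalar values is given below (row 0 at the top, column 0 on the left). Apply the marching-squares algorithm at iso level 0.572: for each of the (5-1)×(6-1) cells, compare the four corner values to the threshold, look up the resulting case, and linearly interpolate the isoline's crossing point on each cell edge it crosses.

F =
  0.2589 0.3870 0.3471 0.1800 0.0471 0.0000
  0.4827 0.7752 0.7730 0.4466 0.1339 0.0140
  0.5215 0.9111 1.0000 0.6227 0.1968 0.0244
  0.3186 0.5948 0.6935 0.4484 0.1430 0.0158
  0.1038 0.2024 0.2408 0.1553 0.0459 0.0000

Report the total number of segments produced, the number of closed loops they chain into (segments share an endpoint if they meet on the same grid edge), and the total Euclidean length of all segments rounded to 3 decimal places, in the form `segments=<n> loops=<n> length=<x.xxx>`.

segments=12 loops=1 length=8.927

cell (0,0): code 0100 → (0.477,1.000)–(1.000,0.305)
cell (0,1): code 1100 → (0.528,2.000)–(0.477,1.000)
cell (0,2): code 1000 → (1.000,2.616)–(0.528,2.000)
cell (1,0): code 0110 → (1.000,0.305)–(2.000,0.130)
cell (1,2): code 1101 → (1.712,3.000)–(1.000,2.616)
cell (1,3): code 1000 → (2.000,3.119)–(1.712,3.000)
cell (2,0): code 0110 → (2.000,0.130)–(3.000,0.917)
cell (2,2): code 1011 → (3.000,2.496)–(2.291,3.000)
cell (2,3): code 0001 → (2.291,3.000)–(2.000,3.119)
cell (3,0): code 0010 → (3.000,0.917)–(3.058,1.000)
cell (3,1): code 0011 → (3.058,1.000)–(3.268,2.000)
cell (3,2): code 0001 → (3.268,2.000)–(3.000,2.496)
total: 12 segments, chained into 1 closed loop(s), length Σ = 8.927018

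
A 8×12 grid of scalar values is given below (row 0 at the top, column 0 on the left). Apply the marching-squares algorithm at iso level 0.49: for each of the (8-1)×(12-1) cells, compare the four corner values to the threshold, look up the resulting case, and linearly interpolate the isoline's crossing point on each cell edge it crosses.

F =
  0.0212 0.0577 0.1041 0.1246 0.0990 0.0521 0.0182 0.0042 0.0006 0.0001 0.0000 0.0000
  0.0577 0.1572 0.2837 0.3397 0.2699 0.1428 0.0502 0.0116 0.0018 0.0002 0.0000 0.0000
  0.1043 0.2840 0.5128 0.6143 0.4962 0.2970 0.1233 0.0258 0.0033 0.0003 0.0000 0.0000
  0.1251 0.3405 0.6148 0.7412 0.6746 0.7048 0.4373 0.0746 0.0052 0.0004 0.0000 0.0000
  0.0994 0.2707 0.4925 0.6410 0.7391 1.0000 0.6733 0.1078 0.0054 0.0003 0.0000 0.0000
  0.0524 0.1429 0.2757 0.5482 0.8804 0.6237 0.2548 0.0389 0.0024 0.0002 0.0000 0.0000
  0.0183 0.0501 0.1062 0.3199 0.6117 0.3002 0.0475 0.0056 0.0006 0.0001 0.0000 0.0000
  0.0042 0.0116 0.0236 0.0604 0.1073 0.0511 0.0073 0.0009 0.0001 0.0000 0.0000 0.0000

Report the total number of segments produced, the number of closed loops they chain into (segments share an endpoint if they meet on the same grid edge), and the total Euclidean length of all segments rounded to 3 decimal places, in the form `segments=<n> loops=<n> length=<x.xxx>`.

segments=20 loops=1 length=13.952

cell (1,1): code 0100 → (1.900,2.000)–(2.000,1.900)
cell (1,2): code 1100 → (1.547,3.000)–(1.900,2.000)
cell (1,3): code 1100 → (1.973,4.000)–(1.547,3.000)
cell (1,4): code 1000 → (2.000,4.031)–(1.973,4.000)
cell (2,1): code 0110 → (2.000,1.900)–(3.000,1.545)
cell (2,4): code 1101 → (2.473,5.000)–(2.000,4.031)
cell (2,5): code 1000 → (3.000,5.803)–(2.473,5.000)
cell (3,1): code 0110 → (3.000,1.545)–(4.000,1.989)
cell (3,5): code 1101 → (3.223,6.000)–(3.000,5.803)
cell (3,6): code 1000 → (4.000,6.324)–(3.223,6.000)
cell (4,1): code 0010 → (4.000,1.989)–(4.012,2.000)
cell (4,2): code 0111 → (4.012,2.000)–(5.000,2.786)
cell (4,5): code 1011 → (5.000,5.362)–(4.438,6.000)
cell (4,6): code 0001 → (4.438,6.000)–(4.000,6.324)
cell (5,2): code 0010 → (5.000,2.786)–(5.255,3.000)
cell (5,3): code 0111 → (5.255,3.000)–(6.000,3.583)
cell (5,4): code 1011 → (6.000,4.391)–(5.413,5.000)
cell (5,5): code 0001 → (5.413,5.000)–(5.000,5.362)
cell (6,3): code 0010 → (6.000,3.583)–(6.241,4.000)
cell (6,4): code 0001 → (6.241,4.000)–(6.000,4.391)
total: 20 segments, chained into 1 closed loop(s), length Σ = 13.952014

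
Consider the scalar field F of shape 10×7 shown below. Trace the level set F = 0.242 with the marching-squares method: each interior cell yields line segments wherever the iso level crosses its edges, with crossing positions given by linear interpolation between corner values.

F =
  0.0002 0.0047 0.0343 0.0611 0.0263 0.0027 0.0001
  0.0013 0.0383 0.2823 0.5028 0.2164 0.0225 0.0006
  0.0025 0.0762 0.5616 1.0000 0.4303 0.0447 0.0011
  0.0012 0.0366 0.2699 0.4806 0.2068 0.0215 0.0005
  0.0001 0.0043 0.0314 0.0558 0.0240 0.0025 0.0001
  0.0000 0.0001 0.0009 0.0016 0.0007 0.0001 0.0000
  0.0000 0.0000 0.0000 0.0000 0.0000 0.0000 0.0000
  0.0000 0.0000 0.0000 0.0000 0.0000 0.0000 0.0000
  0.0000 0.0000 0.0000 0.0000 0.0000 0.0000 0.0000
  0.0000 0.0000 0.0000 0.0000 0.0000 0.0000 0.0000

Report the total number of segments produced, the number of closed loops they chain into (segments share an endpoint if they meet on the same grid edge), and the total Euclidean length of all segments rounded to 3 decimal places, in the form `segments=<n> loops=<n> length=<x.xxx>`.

cell (0,1): code 0100 → (0.838,2.000)–(1.000,1.835)
cell (0,2): code 1100 → (0.410,3.000)–(0.838,2.000)
cell (0,3): code 1000 → (1.000,3.911)–(0.410,3.000)
cell (1,1): code 0110 → (1.000,1.835)–(2.000,1.342)
cell (1,3): code 1101 → (1.120,4.000)–(1.000,3.911)
cell (1,4): code 1000 → (2.000,4.488)–(1.120,4.000)
cell (2,1): code 0110 → (2.000,1.342)–(3.000,1.880)
cell (2,3): code 1011 → (3.000,3.871)–(2.843,4.000)
cell (2,4): code 0001 → (2.843,4.000)–(2.000,4.488)
cell (3,1): code 0010 → (3.000,1.880)–(3.117,2.000)
cell (3,2): code 0011 → (3.117,2.000)–(3.562,3.000)
cell (3,3): code 0001 → (3.562,3.000)–(3.000,3.871)
total: 12 segments, chained into 1 closed loop(s), length Σ = 9.287325

segments=12 loops=1 length=9.287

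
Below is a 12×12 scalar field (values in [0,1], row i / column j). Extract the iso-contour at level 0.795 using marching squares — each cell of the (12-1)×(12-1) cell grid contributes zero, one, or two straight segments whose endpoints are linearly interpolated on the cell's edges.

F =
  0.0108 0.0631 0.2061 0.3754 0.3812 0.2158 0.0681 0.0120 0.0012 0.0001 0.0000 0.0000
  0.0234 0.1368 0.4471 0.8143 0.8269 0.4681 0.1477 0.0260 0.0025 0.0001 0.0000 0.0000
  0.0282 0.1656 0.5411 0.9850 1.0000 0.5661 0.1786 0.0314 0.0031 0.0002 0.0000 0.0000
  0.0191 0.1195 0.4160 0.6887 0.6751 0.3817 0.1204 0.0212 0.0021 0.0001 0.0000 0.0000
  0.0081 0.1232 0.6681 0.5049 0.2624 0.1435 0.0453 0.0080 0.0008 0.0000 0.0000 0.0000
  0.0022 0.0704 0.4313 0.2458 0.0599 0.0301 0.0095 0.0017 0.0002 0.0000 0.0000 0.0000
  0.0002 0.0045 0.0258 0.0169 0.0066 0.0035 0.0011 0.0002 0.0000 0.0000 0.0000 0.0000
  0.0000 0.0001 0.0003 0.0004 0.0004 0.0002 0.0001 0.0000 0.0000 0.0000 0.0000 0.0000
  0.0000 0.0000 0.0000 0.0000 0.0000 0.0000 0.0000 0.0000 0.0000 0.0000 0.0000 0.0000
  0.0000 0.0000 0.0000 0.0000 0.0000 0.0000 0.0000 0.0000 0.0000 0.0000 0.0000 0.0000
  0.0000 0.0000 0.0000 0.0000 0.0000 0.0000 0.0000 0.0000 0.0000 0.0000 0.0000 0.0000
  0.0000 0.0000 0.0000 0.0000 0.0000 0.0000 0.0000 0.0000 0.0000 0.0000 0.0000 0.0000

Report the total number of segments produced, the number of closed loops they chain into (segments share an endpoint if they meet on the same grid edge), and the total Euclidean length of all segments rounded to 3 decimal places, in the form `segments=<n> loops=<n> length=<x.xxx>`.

cell (0,2): code 0100 → (0.956,3.000)–(1.000,2.947)
cell (0,3): code 1100 → (0.928,4.000)–(0.956,3.000)
cell (0,4): code 1000 → (1.000,4.089)–(0.928,4.000)
cell (1,2): code 0110 → (1.000,2.947)–(2.000,2.572)
cell (1,4): code 1001 → (2.000,4.472)–(1.000,4.089)
cell (2,2): code 0010 → (2.000,2.572)–(2.641,3.000)
cell (2,3): code 0011 → (2.641,3.000)–(2.631,4.000)
cell (2,4): code 0001 → (2.631,4.000)–(2.000,4.472)
total: 8 segments, chained into 1 closed loop(s), length Σ = 5.881513

segments=8 loops=1 length=5.882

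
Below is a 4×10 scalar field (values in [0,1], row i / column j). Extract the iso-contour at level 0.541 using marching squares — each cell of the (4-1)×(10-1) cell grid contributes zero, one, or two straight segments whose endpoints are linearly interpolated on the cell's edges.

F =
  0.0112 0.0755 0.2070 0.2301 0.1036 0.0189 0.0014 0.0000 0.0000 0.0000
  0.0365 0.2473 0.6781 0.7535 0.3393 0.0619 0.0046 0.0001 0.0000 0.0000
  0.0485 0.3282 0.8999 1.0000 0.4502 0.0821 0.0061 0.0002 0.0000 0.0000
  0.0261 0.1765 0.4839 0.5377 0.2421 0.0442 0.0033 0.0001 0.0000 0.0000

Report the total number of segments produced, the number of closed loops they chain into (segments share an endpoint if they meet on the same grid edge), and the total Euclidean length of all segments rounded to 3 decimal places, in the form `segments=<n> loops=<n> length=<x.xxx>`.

segments=8 loops=1 length=7.562

cell (0,1): code 0100 → (0.709,2.000)–(1.000,1.682)
cell (0,2): code 1100 → (0.594,3.000)–(0.709,2.000)
cell (0,3): code 1000 → (1.000,3.513)–(0.594,3.000)
cell (1,1): code 0110 → (1.000,1.682)–(2.000,1.372)
cell (1,3): code 1001 → (2.000,3.835)–(1.000,3.513)
cell (2,1): code 0010 → (2.000,1.372)–(2.863,2.000)
cell (2,2): code 0011 → (2.863,2.000)–(2.993,3.000)
cell (2,3): code 0001 → (2.993,3.000)–(2.000,3.835)
total: 8 segments, chained into 1 closed loop(s), length Σ = 7.562007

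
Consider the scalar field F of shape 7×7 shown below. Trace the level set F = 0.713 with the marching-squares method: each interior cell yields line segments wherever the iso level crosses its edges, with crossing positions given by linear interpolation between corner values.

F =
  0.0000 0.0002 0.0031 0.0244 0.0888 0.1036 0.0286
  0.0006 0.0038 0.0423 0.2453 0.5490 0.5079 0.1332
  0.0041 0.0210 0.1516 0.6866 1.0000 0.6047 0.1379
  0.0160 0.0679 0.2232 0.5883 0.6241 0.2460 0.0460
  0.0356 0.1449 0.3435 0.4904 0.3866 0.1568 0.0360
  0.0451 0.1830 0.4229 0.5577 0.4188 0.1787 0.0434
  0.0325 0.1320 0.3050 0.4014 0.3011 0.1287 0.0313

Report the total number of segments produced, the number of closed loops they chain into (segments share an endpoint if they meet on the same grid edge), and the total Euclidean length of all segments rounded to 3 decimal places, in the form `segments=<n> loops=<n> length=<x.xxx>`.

segments=4 loops=1 length=4.326

cell (1,3): code 0100 → (1.364,4.000)–(2.000,3.084)
cell (1,4): code 1000 → (2.000,4.726)–(1.364,4.000)
cell (2,3): code 0010 → (2.000,3.084)–(2.764,4.000)
cell (2,4): code 0001 → (2.764,4.000)–(2.000,4.726)
total: 4 segments, chained into 1 closed loop(s), length Σ = 4.326483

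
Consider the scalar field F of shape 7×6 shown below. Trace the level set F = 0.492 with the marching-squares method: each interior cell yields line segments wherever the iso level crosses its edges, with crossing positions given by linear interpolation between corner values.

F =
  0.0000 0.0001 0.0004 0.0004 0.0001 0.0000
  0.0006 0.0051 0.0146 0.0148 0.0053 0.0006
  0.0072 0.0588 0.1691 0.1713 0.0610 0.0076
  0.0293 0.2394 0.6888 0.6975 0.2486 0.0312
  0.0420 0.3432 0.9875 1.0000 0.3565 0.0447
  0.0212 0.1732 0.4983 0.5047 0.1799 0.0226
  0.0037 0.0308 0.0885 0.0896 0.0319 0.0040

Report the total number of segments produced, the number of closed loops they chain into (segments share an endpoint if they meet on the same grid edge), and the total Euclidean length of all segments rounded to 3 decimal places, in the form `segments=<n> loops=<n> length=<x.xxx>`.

cell (2,1): code 0100 → (2.621,2.000)–(3.000,1.562)
cell (2,2): code 1100 → (2.609,3.000)–(2.621,2.000)
cell (2,3): code 1000 → (3.000,3.458)–(2.609,3.000)
cell (3,1): code 0110 → (3.000,1.562)–(4.000,1.231)
cell (3,3): code 1001 → (4.000,3.789)–(3.000,3.458)
cell (4,1): code 0110 → (4.000,1.231)–(5.000,1.981)
cell (4,3): code 1001 → (5.000,3.039)–(4.000,3.789)
cell (5,1): code 0010 → (5.000,1.981)–(5.015,2.000)
cell (5,2): code 0011 → (5.015,2.000)–(5.031,3.000)
cell (5,3): code 0001 → (5.031,3.000)–(5.000,3.039)
total: 10 segments, chained into 1 closed loop(s), length Σ = 7.862208

segments=10 loops=1 length=7.862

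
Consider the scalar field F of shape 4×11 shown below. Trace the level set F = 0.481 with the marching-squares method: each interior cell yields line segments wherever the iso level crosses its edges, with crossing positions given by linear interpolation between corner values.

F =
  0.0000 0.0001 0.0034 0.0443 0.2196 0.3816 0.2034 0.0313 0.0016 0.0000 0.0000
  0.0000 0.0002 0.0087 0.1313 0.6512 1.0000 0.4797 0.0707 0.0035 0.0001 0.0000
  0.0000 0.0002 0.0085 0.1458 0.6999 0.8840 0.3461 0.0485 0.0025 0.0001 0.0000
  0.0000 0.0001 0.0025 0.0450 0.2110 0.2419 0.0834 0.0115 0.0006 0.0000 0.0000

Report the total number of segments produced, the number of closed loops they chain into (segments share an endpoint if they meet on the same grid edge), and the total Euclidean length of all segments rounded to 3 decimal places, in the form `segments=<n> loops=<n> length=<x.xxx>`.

segments=8 loops=1 length=7.534

cell (0,3): code 0100 → (0.606,4.000)–(1.000,3.673)
cell (0,4): code 1100 → (0.161,5.000)–(0.606,4.000)
cell (0,5): code 1000 → (1.000,5.998)–(0.161,5.000)
cell (1,3): code 0110 → (1.000,3.673)–(2.000,3.605)
cell (1,5): code 1001 → (2.000,5.749)–(1.000,5.998)
cell (2,3): code 0010 → (2.000,3.605)–(2.448,4.000)
cell (2,4): code 0011 → (2.448,4.000)–(2.628,5.000)
cell (2,5): code 0001 → (2.628,5.000)–(2.000,5.749)
total: 8 segments, chained into 1 closed loop(s), length Σ = 7.533804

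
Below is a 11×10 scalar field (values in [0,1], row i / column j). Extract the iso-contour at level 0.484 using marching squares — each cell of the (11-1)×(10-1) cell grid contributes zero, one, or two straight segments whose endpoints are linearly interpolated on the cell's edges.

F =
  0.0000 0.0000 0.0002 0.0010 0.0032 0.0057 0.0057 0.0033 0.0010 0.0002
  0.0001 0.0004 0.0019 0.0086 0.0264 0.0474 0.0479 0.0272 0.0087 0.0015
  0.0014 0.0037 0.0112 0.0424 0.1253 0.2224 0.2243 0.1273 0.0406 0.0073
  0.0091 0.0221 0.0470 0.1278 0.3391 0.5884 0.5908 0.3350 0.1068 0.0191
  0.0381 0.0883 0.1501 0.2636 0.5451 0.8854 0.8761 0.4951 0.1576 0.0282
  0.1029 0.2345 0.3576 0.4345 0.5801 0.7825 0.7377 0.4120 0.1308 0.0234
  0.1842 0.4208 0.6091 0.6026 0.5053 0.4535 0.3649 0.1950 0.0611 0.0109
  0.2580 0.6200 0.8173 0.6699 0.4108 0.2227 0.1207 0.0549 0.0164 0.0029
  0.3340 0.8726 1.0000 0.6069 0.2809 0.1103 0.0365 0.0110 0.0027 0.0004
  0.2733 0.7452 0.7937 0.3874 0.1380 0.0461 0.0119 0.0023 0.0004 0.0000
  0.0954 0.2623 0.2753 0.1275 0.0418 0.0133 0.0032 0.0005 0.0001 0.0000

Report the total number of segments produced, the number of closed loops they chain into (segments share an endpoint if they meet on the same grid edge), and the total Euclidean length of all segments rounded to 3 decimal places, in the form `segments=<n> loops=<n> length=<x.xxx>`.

segments=28 loops=1 length=21.135

cell (2,4): code 0100 → (2.715,5.000)–(3.000,4.581)
cell (2,5): code 1100 → (2.709,6.000)–(2.715,5.000)
cell (2,6): code 1000 → (3.000,6.418)–(2.709,6.000)
cell (3,3): code 0100 → (3.703,4.000)–(4.000,3.783)
cell (3,4): code 1110 → (3.000,4.581)–(3.703,4.000)
cell (3,6): code 1101 → (3.931,7.000)–(3.000,6.418)
cell (3,7): code 1000 → (4.000,7.033)–(3.931,7.000)
cell (4,3): code 0110 → (4.000,3.783)–(5.000,3.340)
cell (4,6): code 1011 → (5.000,6.779)–(4.134,7.000)
cell (4,7): code 0001 → (4.134,7.000)–(4.000,7.033)
cell (5,1): code 0100 → (5.503,2.000)–(6.000,1.336)
cell (5,2): code 1100 → (5.294,3.000)–(5.503,2.000)
cell (5,3): code 1110 → (5.000,3.340)–(5.294,3.000)
cell (5,4): code 1011 → (6.000,4.411)–(5.907,5.000)
cell (5,5): code 0011 → (5.907,5.000)–(5.681,6.000)
cell (5,6): code 0001 → (5.681,6.000)–(5.000,6.779)
cell (6,0): code 0100 → (6.317,1.000)–(7.000,0.624)
cell (6,1): code 1110 → (6.000,1.336)–(6.317,1.000)
cell (6,3): code 1011 → (7.000,3.717)–(6.225,4.000)
cell (6,4): code 0001 → (6.225,4.000)–(6.000,4.411)
cell (7,0): code 0110 → (7.000,0.624)–(8.000,0.278)
cell (7,3): code 1001 → (8.000,3.377)–(7.000,3.717)
cell (8,0): code 0110 → (8.000,0.278)–(9.000,0.446)
cell (8,2): code 1011 → (9.000,2.762)–(8.560,3.000)
cell (8,3): code 0001 → (8.560,3.000)–(8.000,3.377)
cell (9,0): code 0010 → (9.000,0.446)–(9.541,1.000)
cell (9,1): code 0011 → (9.541,1.000)–(9.597,2.000)
cell (9,2): code 0001 → (9.597,2.000)–(9.000,2.762)
total: 28 segments, chained into 1 closed loop(s), length Σ = 21.135152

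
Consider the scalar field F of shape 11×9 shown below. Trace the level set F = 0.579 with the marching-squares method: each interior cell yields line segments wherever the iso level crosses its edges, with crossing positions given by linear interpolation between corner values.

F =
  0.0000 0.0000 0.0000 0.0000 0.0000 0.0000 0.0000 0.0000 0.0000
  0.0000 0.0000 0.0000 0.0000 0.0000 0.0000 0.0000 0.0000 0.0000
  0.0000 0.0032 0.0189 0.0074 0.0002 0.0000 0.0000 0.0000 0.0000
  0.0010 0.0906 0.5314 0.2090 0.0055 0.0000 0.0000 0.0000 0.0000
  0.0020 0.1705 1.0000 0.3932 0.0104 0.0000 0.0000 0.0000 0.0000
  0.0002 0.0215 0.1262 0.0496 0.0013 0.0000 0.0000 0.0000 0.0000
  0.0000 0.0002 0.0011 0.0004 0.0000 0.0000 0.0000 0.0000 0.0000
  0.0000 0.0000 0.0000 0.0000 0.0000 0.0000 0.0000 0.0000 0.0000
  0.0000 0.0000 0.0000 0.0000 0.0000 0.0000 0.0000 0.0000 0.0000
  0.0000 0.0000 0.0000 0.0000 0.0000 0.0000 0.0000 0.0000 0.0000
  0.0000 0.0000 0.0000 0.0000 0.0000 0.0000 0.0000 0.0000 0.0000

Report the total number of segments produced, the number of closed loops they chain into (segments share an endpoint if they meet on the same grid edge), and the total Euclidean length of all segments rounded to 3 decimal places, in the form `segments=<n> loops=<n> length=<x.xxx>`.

cell (3,1): code 0100 → (3.102,2.000)–(4.000,1.492)
cell (3,2): code 1000 → (4.000,2.694)–(3.102,2.000)
cell (4,1): code 0010 → (4.000,1.492)–(4.482,2.000)
cell (4,2): code 0001 → (4.482,2.000)–(4.000,2.694)
total: 4 segments, chained into 1 closed loop(s), length Σ = 3.711492

segments=4 loops=1 length=3.711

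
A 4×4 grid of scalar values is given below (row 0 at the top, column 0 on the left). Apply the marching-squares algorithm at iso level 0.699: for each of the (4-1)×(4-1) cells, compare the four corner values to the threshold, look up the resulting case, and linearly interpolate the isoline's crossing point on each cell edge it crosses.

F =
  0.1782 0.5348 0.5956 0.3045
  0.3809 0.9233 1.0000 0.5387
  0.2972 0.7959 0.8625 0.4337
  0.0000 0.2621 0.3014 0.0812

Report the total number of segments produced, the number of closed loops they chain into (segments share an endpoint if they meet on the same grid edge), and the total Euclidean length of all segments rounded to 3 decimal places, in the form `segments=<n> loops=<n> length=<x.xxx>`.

segments=8 loops=1 length=6.526

cell (0,0): code 0100 → (0.423,1.000)–(1.000,0.586)
cell (0,1): code 1100 → (0.256,2.000)–(0.423,1.000)
cell (0,2): code 1000 → (1.000,2.653)–(0.256,2.000)
cell (1,0): code 0110 → (1.000,0.586)–(2.000,0.806)
cell (1,2): code 1001 → (2.000,2.381)–(1.000,2.653)
cell (2,0): code 0010 → (2.000,0.806)–(2.182,1.000)
cell (2,1): code 0011 → (2.182,1.000)–(2.291,2.000)
cell (2,2): code 0001 → (2.291,2.000)–(2.000,2.381)
total: 8 segments, chained into 1 closed loop(s), length Σ = 6.525531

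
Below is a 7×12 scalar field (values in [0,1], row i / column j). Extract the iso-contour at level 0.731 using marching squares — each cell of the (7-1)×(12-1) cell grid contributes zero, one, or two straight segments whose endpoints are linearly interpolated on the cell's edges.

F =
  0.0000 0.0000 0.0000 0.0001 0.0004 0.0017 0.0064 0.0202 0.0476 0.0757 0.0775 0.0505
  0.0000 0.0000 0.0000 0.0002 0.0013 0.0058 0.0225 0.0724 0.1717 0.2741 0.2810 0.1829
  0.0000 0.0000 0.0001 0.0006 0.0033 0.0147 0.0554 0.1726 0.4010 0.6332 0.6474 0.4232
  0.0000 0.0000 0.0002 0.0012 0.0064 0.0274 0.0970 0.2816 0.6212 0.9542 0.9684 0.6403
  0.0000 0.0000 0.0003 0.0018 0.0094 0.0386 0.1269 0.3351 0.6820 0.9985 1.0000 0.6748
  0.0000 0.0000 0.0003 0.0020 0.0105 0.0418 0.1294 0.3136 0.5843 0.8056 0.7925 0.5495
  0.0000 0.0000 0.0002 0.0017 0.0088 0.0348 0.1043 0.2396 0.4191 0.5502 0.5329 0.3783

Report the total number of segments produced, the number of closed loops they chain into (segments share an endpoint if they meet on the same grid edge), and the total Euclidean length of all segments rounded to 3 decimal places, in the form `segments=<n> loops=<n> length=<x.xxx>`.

segments=10 loops=1 length=9.091

cell (2,8): code 0100 → (2.305,9.000)–(3.000,8.330)
cell (2,9): code 1100 → (2.260,10.000)–(2.305,9.000)
cell (2,10): code 1000 → (3.000,10.724)–(2.260,10.000)
cell (3,8): code 0110 → (3.000,8.330)–(4.000,8.155)
cell (3,10): code 1001 → (4.000,10.827)–(3.000,10.724)
cell (4,8): code 0110 → (4.000,8.155)–(5.000,8.663)
cell (4,10): code 1001 → (5.000,10.253)–(4.000,10.827)
cell (5,8): code 0010 → (5.000,8.663)–(5.292,9.000)
cell (5,9): code 0011 → (5.292,9.000)–(5.237,10.000)
cell (5,10): code 0001 → (5.237,10.000)–(5.000,10.253)
total: 10 segments, chained into 1 closed loop(s), length Σ = 9.090922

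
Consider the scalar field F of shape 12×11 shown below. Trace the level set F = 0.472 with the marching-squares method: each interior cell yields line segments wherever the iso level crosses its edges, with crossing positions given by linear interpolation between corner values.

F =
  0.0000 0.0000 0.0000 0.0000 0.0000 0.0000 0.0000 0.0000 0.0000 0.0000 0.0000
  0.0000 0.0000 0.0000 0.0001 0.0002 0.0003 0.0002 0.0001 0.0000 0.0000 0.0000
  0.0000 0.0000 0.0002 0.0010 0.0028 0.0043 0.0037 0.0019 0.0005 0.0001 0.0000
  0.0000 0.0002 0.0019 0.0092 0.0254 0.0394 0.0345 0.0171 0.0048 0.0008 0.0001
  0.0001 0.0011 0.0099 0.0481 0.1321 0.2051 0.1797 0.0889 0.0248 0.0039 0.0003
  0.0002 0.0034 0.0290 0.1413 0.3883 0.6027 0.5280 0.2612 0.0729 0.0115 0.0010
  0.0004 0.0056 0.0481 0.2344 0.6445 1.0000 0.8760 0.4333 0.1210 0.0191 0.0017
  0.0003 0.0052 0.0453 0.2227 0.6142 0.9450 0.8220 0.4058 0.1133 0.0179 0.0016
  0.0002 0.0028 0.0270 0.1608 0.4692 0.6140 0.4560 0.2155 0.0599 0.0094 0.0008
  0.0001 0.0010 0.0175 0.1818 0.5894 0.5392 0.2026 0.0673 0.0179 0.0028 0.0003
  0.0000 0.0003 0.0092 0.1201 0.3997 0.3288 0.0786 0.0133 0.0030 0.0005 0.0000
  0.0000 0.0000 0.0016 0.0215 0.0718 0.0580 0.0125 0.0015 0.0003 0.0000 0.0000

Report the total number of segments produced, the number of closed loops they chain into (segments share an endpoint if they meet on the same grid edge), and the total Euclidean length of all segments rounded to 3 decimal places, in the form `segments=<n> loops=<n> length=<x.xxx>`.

cell (4,4): code 0100 → (4.671,5.000)–(5.000,4.390)
cell (4,5): code 1100 → (4.839,6.000)–(4.671,5.000)
cell (4,6): code 1000 → (5.000,6.210)–(4.839,6.000)
cell (5,3): code 0100 → (5.327,4.000)–(6.000,3.579)
cell (5,4): code 1110 → (5.000,4.390)–(5.327,4.000)
cell (5,6): code 1001 → (6.000,6.913)–(5.000,6.210)
cell (6,3): code 0110 → (6.000,3.579)–(7.000,3.637)
cell (6,6): code 1001 → (7.000,6.841)–(6.000,6.913)
cell (7,3): code 0010 → (7.000,3.637)–(7.981,4.000)
cell (7,4): code 0111 → (7.981,4.000)–(8.000,4.019)
cell (7,5): code 1011 → (8.000,5.899)–(7.956,6.000)
cell (7,6): code 0001 → (7.956,6.000)–(7.000,6.841)
cell (8,3): code 0100 → (8.023,4.000)–(9.000,3.712)
cell (8,4): code 1110 → (8.000,4.019)–(8.023,4.000)
cell (8,5): code 1001 → (9.000,5.200)–(8.000,5.899)
cell (9,3): code 0010 → (9.000,3.712)–(9.619,4.000)
cell (9,4): code 0011 → (9.619,4.000)–(9.319,5.000)
cell (9,5): code 0001 → (9.319,5.000)–(9.000,5.200)
total: 18 segments, chained into 1 closed loop(s), length Σ = 13.329059

segments=18 loops=1 length=13.329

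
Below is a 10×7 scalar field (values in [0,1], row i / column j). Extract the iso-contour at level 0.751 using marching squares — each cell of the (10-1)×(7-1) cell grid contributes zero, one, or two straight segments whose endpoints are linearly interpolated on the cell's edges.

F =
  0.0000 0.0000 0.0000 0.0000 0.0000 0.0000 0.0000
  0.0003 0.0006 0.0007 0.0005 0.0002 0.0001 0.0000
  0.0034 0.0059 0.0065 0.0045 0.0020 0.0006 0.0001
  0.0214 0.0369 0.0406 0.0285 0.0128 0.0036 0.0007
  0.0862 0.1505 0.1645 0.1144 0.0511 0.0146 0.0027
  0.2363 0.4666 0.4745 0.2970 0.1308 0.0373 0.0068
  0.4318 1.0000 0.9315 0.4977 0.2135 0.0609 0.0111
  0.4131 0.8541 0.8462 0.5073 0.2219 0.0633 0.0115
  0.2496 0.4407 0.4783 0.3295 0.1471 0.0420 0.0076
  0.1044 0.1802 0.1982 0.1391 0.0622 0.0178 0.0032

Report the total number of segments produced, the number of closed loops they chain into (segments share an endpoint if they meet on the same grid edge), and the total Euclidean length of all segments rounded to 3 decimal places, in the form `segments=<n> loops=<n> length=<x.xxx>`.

segments=8 loops=1 length=5.970

cell (5,0): code 0100 → (5.533,1.000)–(6.000,0.562)
cell (5,1): code 1100 → (5.605,2.000)–(5.533,1.000)
cell (5,2): code 1000 → (6.000,2.416)–(5.605,2.000)
cell (6,0): code 0110 → (6.000,0.562)–(7.000,0.766)
cell (6,2): code 1001 → (7.000,2.281)–(6.000,2.416)
cell (7,0): code 0010 → (7.000,0.766)–(7.249,1.000)
cell (7,1): code 0011 → (7.249,1.000)–(7.259,2.000)
cell (7,2): code 0001 → (7.259,2.000)–(7.000,2.281)
total: 8 segments, chained into 1 closed loop(s), length Σ = 5.970149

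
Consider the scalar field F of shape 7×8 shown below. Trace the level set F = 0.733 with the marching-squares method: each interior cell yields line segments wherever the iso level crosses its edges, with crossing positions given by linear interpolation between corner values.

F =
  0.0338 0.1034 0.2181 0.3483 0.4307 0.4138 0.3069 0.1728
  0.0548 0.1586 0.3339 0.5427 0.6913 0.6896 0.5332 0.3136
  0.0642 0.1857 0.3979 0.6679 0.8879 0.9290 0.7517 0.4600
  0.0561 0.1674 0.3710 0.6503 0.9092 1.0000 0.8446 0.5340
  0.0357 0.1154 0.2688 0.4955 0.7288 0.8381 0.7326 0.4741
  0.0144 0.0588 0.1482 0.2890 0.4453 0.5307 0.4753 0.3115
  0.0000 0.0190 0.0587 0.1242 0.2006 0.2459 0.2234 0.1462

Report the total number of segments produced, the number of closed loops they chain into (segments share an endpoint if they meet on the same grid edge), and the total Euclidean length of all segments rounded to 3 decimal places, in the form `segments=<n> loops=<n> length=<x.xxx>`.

cell (1,3): code 0100 → (1.212,4.000)–(2.000,3.296)
cell (1,4): code 1100 → (1.181,5.000)–(1.212,4.000)
cell (1,5): code 1100 → (1.914,6.000)–(1.181,5.000)
cell (1,6): code 1000 → (2.000,6.064)–(1.914,6.000)
cell (2,3): code 0110 → (2.000,3.296)–(3.000,3.319)
cell (2,6): code 1001 → (3.000,6.359)–(2.000,6.064)
cell (3,3): code 0010 → (3.000,3.319)–(3.977,4.000)
cell (3,4): code 0111 → (3.977,4.000)–(4.000,4.038)
cell (3,5): code 1011 → (4.000,5.996)–(3.996,6.000)
cell (3,6): code 0001 → (3.996,6.000)–(3.000,6.359)
cell (4,4): code 0010 → (4.000,4.038)–(4.342,5.000)
cell (4,5): code 0001 → (4.342,5.000)–(4.000,5.996)
total: 12 segments, chained into 1 closed loop(s), length Σ = 9.820557

segments=12 loops=1 length=9.821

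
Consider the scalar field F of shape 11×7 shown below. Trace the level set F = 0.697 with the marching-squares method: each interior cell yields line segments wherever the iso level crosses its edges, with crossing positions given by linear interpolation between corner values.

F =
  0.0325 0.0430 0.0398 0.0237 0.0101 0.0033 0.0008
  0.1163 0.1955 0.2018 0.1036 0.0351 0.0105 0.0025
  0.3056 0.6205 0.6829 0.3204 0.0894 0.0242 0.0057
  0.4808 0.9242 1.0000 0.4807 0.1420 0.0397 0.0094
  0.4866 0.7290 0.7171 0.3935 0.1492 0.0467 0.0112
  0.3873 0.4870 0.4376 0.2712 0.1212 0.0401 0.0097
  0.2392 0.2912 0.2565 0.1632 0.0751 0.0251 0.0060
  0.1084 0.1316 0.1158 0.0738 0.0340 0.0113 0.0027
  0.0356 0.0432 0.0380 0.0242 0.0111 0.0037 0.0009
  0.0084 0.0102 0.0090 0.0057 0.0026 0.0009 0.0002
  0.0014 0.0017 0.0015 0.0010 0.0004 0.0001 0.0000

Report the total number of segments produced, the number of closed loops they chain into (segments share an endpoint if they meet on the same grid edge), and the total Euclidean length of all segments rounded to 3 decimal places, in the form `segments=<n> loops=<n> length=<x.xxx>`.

cell (2,0): code 0100 → (2.252,1.000)–(3.000,0.488)
cell (2,1): code 1100 → (2.044,2.000)–(2.252,1.000)
cell (2,2): code 1000 → (3.000,2.583)–(2.044,2.000)
cell (3,0): code 0110 → (3.000,0.488)–(4.000,0.868)
cell (3,2): code 1001 → (4.000,2.062)–(3.000,2.583)
cell (4,0): code 0010 → (4.000,0.868)–(4.132,1.000)
cell (4,1): code 0011 → (4.132,1.000)–(4.072,2.000)
cell (4,2): code 0001 → (4.072,2.000)–(4.000,2.062)
total: 8 segments, chained into 1 closed loop(s), length Σ = 6.528993

segments=8 loops=1 length=6.529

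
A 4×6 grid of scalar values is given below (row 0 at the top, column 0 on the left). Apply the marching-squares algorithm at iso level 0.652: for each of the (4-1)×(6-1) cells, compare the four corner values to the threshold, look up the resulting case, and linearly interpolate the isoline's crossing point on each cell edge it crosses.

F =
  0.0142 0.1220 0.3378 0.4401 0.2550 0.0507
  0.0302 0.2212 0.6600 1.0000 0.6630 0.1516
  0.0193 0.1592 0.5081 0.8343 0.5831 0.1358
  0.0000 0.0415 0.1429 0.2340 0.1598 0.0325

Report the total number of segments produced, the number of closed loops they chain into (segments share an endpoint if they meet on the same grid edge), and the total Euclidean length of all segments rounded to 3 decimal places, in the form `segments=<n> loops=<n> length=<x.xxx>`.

segments=10 loops=1 length=5.961

cell (0,1): code 0100 → (0.975,2.000)–(1.000,1.982)
cell (0,2): code 1100 → (0.378,3.000)–(0.975,2.000)
cell (0,3): code 1100 → (0.973,4.000)–(0.378,3.000)
cell (0,4): code 1000 → (1.000,4.022)–(0.973,4.000)
cell (1,1): code 0010 → (1.000,1.982)–(1.053,2.000)
cell (1,2): code 0111 → (1.053,2.000)–(2.000,2.441)
cell (1,3): code 1011 → (2.000,3.726)–(1.138,4.000)
cell (1,4): code 0001 → (1.138,4.000)–(1.000,4.022)
cell (2,2): code 0010 → (2.000,2.441)–(2.304,3.000)
cell (2,3): code 0001 → (2.304,3.000)–(2.000,3.726)
total: 10 segments, chained into 1 closed loop(s), length Σ = 5.960922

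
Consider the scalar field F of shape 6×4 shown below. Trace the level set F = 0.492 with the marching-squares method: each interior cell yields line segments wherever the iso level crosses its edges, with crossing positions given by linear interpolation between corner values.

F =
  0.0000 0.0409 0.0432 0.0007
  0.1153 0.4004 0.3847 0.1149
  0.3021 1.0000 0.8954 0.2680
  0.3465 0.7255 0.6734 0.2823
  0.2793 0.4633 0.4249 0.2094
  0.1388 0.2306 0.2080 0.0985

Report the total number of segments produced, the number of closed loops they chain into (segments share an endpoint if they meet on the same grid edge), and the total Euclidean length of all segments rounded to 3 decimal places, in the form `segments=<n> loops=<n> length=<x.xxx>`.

cell (1,0): code 0100 → (1.153,1.000)–(2.000,0.272)
cell (1,1): code 1100 → (1.210,2.000)–(1.153,1.000)
cell (1,2): code 1000 → (2.000,2.643)–(1.210,2.000)
cell (2,0): code 0110 → (2.000,0.272)–(3.000,0.384)
cell (2,2): code 1001 → (3.000,2.464)–(2.000,2.643)
cell (3,0): code 0010 → (3.000,0.384)–(3.891,1.000)
cell (3,1): code 0011 → (3.891,1.000)–(3.730,2.000)
cell (3,2): code 0001 → (3.730,2.000)–(3.000,2.464)
total: 8 segments, chained into 1 closed loop(s), length Σ = 8.119834

segments=8 loops=1 length=8.120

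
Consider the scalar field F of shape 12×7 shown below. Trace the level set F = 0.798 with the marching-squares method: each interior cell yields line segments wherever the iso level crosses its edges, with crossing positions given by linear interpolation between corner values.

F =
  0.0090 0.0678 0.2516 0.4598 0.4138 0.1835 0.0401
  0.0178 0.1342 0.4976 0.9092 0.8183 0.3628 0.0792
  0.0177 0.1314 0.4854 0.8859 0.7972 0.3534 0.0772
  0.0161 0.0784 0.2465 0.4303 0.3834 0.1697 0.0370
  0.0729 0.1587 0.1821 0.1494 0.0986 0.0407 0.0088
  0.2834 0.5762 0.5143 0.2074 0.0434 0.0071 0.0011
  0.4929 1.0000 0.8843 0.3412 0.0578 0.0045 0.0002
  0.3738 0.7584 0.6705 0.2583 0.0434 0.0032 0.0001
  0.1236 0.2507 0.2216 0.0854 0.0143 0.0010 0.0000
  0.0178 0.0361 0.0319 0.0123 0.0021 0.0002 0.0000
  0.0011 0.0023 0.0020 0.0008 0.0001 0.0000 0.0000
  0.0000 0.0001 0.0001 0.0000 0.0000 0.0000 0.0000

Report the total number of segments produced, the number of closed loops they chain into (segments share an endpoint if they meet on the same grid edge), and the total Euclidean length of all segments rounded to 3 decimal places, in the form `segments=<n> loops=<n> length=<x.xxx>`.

cell (0,2): code 0100 → (0.753,3.000)–(1.000,2.730)
cell (0,3): code 1100 → (0.950,4.000)–(0.753,3.000)
cell (0,4): code 1000 → (1.000,4.045)–(0.950,4.000)
cell (1,2): code 0110 → (1.000,2.730)–(2.000,2.781)
cell (1,3): code 1011 → (2.000,3.991)–(1.962,4.000)
cell (1,4): code 0001 → (1.962,4.000)–(1.000,4.045)
cell (2,2): code 0010 → (2.000,2.781)–(2.193,3.000)
cell (2,3): code 0001 → (2.193,3.000)–(2.000,3.991)
cell (5,0): code 0100 → (5.523,1.000)–(6.000,0.602)
cell (5,1): code 1100 → (5.767,2.000)–(5.523,1.000)
cell (5,2): code 1000 → (6.000,2.159)–(5.767,2.000)
cell (6,0): code 0010 → (6.000,0.602)–(6.836,1.000)
cell (6,1): code 0011 → (6.836,1.000)–(6.404,2.000)
cell (6,2): code 0001 → (6.404,2.000)–(6.000,2.159)
total: 14 segments, chained into 2 closed loop(s), length Σ = 9.139959

segments=14 loops=2 length=9.140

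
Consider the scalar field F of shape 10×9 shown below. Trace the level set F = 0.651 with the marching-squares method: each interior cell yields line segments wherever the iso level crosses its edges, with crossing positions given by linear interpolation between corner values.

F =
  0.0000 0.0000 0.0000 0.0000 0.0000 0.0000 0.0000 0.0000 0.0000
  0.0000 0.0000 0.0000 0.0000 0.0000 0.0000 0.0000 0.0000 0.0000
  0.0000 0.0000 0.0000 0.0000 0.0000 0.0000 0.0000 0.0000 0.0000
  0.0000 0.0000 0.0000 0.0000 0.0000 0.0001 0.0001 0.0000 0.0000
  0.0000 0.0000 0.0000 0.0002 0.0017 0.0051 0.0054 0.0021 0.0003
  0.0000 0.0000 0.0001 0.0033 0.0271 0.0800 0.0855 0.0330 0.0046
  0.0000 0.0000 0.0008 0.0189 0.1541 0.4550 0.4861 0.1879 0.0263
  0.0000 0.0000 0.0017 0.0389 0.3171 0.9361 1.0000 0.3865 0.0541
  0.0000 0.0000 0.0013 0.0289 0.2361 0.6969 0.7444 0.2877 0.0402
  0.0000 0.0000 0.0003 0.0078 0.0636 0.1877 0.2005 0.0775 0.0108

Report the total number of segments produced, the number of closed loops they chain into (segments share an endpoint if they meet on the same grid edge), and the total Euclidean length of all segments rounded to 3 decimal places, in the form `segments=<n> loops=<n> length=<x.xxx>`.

segments=8 loops=1 length=6.172

cell (6,4): code 0100 → (6.407,5.000)–(7.000,4.539)
cell (6,5): code 1100 → (6.321,6.000)–(6.407,5.000)
cell (6,6): code 1000 → (7.000,6.569)–(6.321,6.000)
cell (7,4): code 0110 → (7.000,4.539)–(8.000,4.900)
cell (7,6): code 1001 → (8.000,6.205)–(7.000,6.569)
cell (8,4): code 0010 → (8.000,4.900)–(8.090,5.000)
cell (8,5): code 0011 → (8.090,5.000)–(8.172,6.000)
cell (8,6): code 0001 → (8.172,6.000)–(8.000,6.205)
total: 8 segments, chained into 1 closed loop(s), length Σ = 6.172348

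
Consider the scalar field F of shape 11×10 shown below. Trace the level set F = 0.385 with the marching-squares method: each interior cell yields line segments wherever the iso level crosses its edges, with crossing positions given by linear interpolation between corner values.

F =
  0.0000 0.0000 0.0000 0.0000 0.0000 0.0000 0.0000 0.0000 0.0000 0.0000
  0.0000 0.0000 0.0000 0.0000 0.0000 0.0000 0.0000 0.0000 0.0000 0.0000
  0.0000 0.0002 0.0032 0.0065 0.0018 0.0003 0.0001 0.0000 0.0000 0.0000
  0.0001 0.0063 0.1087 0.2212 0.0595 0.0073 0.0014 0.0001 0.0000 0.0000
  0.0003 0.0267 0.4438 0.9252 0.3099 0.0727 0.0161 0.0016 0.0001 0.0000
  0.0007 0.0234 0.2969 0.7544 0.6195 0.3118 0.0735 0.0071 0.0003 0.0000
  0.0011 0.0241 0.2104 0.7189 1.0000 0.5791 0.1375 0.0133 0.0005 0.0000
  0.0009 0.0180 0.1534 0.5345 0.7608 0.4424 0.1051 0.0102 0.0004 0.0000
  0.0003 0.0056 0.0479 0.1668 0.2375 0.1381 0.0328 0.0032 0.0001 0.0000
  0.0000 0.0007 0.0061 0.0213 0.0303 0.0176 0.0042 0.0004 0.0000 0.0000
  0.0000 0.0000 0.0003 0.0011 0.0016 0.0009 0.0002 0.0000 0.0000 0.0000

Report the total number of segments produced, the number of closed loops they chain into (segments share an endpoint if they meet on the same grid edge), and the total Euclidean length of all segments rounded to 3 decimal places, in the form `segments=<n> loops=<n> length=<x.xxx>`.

segments=16 loops=1 length=12.244

cell (3,1): code 0100 → (3.825,2.000)–(4.000,1.859)
cell (3,2): code 1100 → (3.233,3.000)–(3.825,2.000)
cell (3,3): code 1000 → (4.000,3.878)–(3.233,3.000)
cell (4,1): code 0010 → (4.000,1.859)–(4.400,2.000)
cell (4,2): code 0111 → (4.400,2.000)–(5.000,2.193)
cell (4,3): code 1101 → (4.243,4.000)–(4.000,3.878)
cell (4,4): code 1000 → (5.000,4.762)–(4.243,4.000)
cell (5,2): code 0110 → (5.000,2.193)–(6.000,2.343)
cell (5,4): code 1101 → (5.274,5.000)–(5.000,4.762)
cell (5,5): code 1000 → (6.000,5.440)–(5.274,5.000)
cell (6,2): code 0110 → (6.000,2.343)–(7.000,2.608)
cell (6,5): code 1001 → (7.000,5.170)–(6.000,5.440)
cell (7,2): code 0010 → (7.000,2.608)–(7.407,3.000)
cell (7,3): code 0011 → (7.407,3.000)–(7.718,4.000)
cell (7,4): code 0011 → (7.718,4.000)–(7.189,5.000)
cell (7,5): code 0001 → (7.189,5.000)–(7.000,5.170)
total: 16 segments, chained into 1 closed loop(s), length Σ = 12.244237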